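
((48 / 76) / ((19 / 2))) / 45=8 / 5415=0.00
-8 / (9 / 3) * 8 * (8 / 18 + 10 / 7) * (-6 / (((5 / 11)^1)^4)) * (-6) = -442275328 / 13125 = -33697.17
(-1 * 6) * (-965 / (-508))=-2895 / 254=-11.40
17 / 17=1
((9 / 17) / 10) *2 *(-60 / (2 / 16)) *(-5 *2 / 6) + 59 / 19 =28363 / 323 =87.81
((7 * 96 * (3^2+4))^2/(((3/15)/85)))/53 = 611981524.53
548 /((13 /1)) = 548 /13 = 42.15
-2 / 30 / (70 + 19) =-1 / 1335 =-0.00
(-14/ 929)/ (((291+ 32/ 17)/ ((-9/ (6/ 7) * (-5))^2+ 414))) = -1509039/ 9250982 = -0.16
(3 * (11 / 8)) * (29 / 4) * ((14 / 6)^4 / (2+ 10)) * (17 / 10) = 13020623 / 103680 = 125.58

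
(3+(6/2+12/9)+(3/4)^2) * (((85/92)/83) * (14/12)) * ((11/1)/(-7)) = -354365/2199168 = -0.16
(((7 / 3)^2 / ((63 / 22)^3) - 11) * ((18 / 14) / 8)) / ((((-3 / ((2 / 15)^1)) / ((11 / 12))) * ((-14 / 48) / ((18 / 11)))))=-494549 / 1250235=-0.40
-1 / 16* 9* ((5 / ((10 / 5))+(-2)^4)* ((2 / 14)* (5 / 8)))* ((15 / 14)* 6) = -74925 / 12544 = -5.97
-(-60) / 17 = 60 / 17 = 3.53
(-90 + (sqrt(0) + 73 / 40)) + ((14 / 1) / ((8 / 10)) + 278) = 8293 / 40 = 207.32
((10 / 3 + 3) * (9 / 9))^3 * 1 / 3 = 84.68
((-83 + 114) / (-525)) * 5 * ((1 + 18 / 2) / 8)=-31 / 84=-0.37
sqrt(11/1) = sqrt(11) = 3.32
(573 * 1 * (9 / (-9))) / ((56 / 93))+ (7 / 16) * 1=-106529 / 112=-951.15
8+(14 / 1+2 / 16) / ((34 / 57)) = 31.68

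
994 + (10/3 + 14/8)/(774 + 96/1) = 10377421/10440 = 994.01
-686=-686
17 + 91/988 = 1299/76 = 17.09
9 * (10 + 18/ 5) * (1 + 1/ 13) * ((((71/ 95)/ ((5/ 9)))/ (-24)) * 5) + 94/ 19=-197573/ 6175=-32.00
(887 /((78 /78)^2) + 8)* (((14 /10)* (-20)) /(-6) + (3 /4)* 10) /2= 65335 /12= 5444.58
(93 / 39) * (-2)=-62 / 13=-4.77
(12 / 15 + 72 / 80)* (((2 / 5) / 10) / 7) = 17 / 1750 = 0.01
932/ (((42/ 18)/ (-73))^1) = -29158.29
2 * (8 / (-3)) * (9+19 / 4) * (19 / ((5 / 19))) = -15884 / 3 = -5294.67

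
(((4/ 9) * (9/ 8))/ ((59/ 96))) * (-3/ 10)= -72/ 295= -0.24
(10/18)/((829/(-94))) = -470/7461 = -0.06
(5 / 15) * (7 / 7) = 1 / 3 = 0.33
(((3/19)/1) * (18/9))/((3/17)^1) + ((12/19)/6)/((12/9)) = 71/38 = 1.87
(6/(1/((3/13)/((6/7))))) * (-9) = -189/13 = -14.54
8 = 8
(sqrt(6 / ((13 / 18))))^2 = 108 / 13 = 8.31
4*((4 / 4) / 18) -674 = -6064 / 9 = -673.78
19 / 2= 9.50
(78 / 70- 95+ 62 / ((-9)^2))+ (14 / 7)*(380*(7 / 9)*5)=2862.44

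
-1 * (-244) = 244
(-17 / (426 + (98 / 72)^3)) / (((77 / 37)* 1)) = -1726272 / 90557005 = -0.02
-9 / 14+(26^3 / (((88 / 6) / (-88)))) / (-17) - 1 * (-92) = 1498127 / 238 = 6294.65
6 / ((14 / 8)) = 24 / 7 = 3.43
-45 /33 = -15 /11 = -1.36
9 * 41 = 369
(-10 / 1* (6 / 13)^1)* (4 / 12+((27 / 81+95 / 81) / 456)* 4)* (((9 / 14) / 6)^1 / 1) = -8000 / 46683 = -0.17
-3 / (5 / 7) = -4.20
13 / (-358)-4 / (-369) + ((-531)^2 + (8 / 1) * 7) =37255006369 / 132102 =282016.97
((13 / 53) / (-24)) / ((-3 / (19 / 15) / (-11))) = -0.05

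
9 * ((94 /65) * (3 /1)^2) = 7614 /65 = 117.14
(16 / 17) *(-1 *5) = -80 / 17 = -4.71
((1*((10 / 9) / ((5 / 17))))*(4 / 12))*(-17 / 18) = -289 / 243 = -1.19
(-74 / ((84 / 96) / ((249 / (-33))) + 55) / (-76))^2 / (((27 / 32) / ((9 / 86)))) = 2414346496 / 61847927943681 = 0.00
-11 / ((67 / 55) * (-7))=605 / 469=1.29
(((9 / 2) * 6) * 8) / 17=12.71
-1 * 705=-705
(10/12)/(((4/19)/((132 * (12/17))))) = 6270/17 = 368.82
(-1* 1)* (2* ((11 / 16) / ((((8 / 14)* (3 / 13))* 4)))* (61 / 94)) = -61061 / 36096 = -1.69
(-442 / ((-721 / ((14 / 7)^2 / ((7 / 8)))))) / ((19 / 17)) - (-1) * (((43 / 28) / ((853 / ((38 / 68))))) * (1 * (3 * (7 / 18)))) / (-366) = 61254907573883 / 24429083896224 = 2.51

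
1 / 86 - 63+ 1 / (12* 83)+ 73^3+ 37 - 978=16617821305 / 42828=388013.01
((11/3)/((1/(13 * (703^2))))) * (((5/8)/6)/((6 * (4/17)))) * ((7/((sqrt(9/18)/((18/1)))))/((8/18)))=696883112.57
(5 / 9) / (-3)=-5 / 27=-0.19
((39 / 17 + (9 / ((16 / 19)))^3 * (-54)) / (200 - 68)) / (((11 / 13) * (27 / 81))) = -2712292791 / 1531904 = -1770.54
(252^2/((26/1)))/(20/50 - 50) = -19845/403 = -49.24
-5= -5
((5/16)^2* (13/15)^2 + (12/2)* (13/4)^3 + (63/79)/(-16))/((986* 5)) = 37493887/897338880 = 0.04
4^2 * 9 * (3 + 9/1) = 1728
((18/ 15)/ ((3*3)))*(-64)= -128/ 15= -8.53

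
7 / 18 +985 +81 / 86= 381710 / 387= 986.33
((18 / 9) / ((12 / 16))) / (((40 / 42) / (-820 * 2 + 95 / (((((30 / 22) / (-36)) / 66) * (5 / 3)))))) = -7066976 / 25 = -282679.04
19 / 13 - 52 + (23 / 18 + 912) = 201881 / 234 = 862.74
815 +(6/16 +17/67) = 437177/536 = 815.63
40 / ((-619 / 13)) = -520 / 619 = -0.84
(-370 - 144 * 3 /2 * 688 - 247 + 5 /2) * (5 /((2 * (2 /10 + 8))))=-7461125 /164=-45494.66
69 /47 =1.47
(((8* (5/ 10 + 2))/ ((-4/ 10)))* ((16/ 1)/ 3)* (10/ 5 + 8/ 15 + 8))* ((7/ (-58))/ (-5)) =-17696/ 261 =-67.80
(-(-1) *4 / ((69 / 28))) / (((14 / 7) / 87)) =1624 / 23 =70.61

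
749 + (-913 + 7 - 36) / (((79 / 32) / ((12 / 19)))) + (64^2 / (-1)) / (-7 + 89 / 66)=690194669 / 559873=1232.77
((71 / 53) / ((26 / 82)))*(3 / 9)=2911 / 2067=1.41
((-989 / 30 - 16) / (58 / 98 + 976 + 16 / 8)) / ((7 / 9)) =-0.06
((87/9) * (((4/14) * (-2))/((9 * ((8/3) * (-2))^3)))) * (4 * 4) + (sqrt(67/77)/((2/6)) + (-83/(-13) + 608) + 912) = 3 * sqrt(5159)/77 + 8890041/5824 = 1529.25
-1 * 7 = -7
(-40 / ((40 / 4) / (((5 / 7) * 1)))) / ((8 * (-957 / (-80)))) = -200 / 6699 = -0.03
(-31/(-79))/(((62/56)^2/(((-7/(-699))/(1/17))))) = 93296/1711851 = 0.05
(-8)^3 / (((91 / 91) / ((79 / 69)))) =-40448 / 69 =-586.20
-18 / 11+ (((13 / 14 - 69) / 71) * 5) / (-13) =-180181 / 142142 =-1.27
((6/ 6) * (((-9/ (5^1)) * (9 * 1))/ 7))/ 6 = -27/ 70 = -0.39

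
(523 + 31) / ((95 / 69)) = 38226 / 95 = 402.38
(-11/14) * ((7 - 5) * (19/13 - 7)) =792/91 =8.70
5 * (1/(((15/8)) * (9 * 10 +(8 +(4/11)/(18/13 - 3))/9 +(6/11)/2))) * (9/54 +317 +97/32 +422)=16458981/757892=21.72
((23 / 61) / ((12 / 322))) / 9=3703 / 3294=1.12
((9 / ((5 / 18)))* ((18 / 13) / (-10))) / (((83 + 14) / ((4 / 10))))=-2916 / 157625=-0.02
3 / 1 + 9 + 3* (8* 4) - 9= 99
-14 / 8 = -7 / 4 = -1.75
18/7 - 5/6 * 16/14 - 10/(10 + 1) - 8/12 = 10/231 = 0.04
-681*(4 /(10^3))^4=-681 /3906250000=-0.00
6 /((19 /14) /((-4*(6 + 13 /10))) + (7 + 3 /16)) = 49056 /58385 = 0.84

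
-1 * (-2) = 2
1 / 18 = 0.06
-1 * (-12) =12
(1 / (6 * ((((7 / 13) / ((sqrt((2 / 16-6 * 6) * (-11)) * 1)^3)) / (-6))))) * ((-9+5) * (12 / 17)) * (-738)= -6490341 * sqrt(6314) / 17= -30336877.82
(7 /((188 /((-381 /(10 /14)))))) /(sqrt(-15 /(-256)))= -24892 * sqrt(15) /1175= -82.05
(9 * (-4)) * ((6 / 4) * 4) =-216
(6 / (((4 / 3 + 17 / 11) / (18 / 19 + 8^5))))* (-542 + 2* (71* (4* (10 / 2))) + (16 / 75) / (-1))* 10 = 2832637413936 / 1805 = 1569328207.17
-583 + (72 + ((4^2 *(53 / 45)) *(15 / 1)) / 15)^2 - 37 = 15456244 / 2025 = 7632.71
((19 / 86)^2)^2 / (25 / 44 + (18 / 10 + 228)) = 7167655 / 693073013924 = 0.00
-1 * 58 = -58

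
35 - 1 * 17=18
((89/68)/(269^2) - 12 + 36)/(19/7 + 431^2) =0.00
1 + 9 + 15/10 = 23/2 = 11.50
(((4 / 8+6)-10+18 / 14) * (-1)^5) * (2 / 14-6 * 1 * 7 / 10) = -2201 / 245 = -8.98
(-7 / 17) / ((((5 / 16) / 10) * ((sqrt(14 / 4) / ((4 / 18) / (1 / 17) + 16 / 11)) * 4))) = -4144 * sqrt(14) / 1683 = -9.21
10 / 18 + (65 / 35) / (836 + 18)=30007 / 53802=0.56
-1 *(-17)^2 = -289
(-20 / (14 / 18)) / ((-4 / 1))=45 / 7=6.43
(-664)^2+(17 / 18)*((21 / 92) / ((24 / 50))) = 2920498079 / 6624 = 440896.45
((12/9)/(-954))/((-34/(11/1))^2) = -121/827118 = -0.00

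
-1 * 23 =-23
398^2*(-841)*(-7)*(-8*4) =-29840779136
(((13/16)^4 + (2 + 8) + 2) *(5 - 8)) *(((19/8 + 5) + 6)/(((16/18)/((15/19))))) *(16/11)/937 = -35317721655/51336445952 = -0.69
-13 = -13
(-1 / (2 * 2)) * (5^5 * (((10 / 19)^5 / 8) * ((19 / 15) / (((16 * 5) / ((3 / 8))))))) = -390625 / 16681088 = -0.02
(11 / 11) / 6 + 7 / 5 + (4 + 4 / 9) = 541 / 90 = 6.01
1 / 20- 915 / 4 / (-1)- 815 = -2931 / 5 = -586.20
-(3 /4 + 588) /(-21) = 785 /28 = 28.04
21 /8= 2.62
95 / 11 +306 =3461 / 11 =314.64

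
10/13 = 0.77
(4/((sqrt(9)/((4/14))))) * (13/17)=104/357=0.29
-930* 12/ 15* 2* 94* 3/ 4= -104904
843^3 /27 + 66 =22188107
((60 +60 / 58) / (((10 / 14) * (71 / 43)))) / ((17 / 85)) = 532770 / 2059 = 258.75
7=7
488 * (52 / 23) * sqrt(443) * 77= 1953952 * sqrt(443) / 23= 1788084.00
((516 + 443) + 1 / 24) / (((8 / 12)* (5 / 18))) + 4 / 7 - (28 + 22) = 1436231 / 280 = 5129.40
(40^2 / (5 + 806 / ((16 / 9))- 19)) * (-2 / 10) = -0.73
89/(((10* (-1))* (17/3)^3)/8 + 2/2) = -9612/24457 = -0.39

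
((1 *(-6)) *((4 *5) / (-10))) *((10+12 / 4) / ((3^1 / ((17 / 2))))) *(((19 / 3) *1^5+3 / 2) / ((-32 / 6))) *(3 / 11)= -31161 / 176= -177.05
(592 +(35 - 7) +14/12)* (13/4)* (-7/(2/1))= -339157/48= -7065.77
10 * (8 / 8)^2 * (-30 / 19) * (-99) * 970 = 28809000 / 19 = 1516263.16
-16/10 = -8/5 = -1.60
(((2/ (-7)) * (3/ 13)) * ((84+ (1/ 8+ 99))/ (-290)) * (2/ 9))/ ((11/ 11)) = 293/ 31668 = 0.01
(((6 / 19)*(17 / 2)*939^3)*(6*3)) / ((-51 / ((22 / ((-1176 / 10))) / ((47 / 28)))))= 546437772540 / 6251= 87416057.04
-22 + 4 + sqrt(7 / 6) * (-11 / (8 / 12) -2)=-37 * sqrt(42) / 12 -18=-37.98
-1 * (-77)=77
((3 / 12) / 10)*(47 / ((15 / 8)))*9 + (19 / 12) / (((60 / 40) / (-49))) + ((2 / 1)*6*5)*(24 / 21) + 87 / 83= 6153853 / 261450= 23.54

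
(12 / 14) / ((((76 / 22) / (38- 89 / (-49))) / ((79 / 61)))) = 5086257 / 397537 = 12.79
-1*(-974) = 974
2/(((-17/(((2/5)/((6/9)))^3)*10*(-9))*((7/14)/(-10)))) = -12/2125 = -0.01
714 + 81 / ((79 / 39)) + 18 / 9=59723 / 79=755.99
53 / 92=0.58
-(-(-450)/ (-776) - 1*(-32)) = -12191/ 388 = -31.42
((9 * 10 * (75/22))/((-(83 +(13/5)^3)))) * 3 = -1265625/138292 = -9.15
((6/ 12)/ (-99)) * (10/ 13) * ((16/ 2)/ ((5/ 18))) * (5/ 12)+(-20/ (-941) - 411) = -411.03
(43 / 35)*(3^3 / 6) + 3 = 597 / 70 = 8.53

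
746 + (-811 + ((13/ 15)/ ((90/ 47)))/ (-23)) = -2018861/ 31050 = -65.02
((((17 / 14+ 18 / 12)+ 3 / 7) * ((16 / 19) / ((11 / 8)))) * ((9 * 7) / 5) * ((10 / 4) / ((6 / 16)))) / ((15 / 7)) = 7168 / 95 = 75.45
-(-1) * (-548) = -548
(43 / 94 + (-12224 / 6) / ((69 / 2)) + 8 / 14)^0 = 1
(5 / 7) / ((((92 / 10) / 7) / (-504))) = -6300 / 23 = -273.91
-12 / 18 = -2 / 3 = -0.67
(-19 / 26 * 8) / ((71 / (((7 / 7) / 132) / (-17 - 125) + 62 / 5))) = -22080337 / 21625890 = -1.02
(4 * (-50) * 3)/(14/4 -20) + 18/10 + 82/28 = 31641/770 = 41.09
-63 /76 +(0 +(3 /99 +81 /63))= 0.49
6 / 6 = 1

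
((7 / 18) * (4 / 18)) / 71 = 7 / 5751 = 0.00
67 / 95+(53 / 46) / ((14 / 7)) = 11199 / 8740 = 1.28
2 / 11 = 0.18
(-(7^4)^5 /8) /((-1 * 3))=79792266297612001 /24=3324677762400500.04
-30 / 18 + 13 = 34 / 3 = 11.33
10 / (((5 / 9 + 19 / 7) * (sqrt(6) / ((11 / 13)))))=1155 * sqrt(6) / 2678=1.06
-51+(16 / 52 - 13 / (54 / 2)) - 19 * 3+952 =296183 / 351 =843.83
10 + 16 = 26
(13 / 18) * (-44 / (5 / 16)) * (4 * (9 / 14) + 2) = -464.86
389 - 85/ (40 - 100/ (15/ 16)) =15611/ 40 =390.28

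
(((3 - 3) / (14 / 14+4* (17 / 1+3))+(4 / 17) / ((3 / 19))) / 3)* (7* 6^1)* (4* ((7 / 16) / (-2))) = -931 / 51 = -18.25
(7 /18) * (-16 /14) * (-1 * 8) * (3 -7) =-14.22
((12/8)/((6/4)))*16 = 16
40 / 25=1.60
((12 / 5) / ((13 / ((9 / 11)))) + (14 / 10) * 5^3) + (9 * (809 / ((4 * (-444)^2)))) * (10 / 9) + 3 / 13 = 3803370187 / 21684960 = 175.39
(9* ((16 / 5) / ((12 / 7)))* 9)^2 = 571536 / 25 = 22861.44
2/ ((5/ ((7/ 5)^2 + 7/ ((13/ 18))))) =7574/ 1625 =4.66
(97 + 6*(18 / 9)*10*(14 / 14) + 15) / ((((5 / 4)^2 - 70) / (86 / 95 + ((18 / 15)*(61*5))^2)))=-47238563072 / 104025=-454107.79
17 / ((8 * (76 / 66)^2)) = 18513 / 11552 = 1.60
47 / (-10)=-47 / 10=-4.70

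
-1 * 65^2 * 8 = -33800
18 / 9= 2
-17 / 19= -0.89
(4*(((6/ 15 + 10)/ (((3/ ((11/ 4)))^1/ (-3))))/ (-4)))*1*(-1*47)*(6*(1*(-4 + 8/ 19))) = 2742168/ 95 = 28864.93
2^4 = 16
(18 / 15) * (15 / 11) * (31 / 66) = 93 / 121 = 0.77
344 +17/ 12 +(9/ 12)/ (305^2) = 192794317/ 558150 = 345.42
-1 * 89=-89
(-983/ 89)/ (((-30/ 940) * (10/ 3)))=46201/ 445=103.82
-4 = -4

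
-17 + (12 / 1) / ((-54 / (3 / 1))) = -53 / 3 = -17.67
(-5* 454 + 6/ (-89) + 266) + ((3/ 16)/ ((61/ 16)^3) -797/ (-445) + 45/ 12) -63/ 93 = -25039608825487/ 12524811580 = -1999.20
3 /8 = 0.38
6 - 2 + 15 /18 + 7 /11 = 361 /66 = 5.47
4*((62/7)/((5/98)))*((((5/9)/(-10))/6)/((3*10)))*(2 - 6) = 1736/2025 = 0.86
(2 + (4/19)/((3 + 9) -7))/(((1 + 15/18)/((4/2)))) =2328/1045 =2.23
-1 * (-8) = 8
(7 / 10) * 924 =3234 / 5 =646.80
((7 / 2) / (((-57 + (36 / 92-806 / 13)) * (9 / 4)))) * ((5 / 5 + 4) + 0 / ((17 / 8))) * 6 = -0.39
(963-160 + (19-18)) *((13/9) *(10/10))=3484/3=1161.33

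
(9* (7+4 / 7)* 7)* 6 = 2862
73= 73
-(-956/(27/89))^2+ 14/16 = -9930434.04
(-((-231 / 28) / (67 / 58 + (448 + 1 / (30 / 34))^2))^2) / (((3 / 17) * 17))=-15454951875 / 27719611673012596516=-0.00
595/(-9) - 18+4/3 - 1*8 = -817/9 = -90.78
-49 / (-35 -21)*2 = 7 / 4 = 1.75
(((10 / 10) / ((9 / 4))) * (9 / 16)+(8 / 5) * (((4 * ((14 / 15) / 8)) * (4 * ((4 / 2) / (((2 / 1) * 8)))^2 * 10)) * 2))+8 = 551 / 60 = 9.18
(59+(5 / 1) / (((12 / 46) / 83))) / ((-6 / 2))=-9899 / 18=-549.94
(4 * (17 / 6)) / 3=34 / 9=3.78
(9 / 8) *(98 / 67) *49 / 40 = 21609 / 10720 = 2.02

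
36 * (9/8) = 81/2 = 40.50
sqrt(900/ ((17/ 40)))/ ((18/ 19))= 190 * sqrt(170)/ 51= 48.57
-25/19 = -1.32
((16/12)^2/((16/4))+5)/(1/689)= 33761/9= 3751.22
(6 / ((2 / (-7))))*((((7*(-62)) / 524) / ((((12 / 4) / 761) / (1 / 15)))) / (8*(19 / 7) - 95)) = -8091713 / 2016090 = -4.01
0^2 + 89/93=89/93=0.96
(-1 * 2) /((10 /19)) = -19 /5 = -3.80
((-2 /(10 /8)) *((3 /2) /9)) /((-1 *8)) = 1 /30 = 0.03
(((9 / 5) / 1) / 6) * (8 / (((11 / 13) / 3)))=468 / 55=8.51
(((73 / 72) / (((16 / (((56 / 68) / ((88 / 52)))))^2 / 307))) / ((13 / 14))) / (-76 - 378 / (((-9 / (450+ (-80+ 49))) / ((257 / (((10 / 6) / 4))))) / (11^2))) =499653245 / 2116355918649274368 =0.00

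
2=2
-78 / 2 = -39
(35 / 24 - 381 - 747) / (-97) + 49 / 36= 90617 / 6984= 12.97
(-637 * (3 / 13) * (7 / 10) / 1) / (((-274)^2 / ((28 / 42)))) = -343 / 375380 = -0.00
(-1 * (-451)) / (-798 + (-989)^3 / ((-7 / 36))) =3157 / 34825014498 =0.00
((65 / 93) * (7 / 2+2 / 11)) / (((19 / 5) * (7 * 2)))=8775 / 181412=0.05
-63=-63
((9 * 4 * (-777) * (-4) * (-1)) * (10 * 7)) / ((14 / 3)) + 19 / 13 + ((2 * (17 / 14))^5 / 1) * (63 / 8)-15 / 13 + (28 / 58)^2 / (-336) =-1056927634779599 / 630003192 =-1677654.41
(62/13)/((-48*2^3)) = -31/2496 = -0.01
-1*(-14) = 14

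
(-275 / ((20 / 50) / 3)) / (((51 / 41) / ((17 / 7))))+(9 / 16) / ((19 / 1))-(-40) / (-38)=-8571177 / 2128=-4027.81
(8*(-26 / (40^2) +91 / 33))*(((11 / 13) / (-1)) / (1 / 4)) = -5567 / 75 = -74.23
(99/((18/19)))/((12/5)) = 1045/24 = 43.54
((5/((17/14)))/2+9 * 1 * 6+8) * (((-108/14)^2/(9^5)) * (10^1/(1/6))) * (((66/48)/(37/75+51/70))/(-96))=-166375/3664248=-0.05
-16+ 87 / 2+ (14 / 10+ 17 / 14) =1054 / 35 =30.11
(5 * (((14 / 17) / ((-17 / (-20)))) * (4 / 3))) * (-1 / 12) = -1400 / 2601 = -0.54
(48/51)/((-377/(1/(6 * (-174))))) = 4/1672749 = 0.00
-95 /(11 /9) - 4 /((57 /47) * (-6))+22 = -103789 /1881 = -55.18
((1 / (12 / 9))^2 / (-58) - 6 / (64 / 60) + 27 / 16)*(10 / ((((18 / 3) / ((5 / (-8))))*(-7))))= -30525 / 51968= -0.59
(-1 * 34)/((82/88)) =-1496/41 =-36.49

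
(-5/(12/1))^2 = 25/144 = 0.17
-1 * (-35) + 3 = 38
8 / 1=8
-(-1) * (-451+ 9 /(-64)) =-28873 /64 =-451.14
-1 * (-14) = 14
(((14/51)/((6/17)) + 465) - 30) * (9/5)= 3922/5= 784.40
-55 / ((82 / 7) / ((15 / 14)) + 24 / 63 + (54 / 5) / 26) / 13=-1925 / 5337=-0.36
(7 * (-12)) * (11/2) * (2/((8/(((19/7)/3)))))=-209/2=-104.50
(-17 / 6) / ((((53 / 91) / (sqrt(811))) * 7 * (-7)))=221 * sqrt(811) / 2226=2.83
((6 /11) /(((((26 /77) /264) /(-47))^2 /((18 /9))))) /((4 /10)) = 622377090720 /169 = 3682704678.82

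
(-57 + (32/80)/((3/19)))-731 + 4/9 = -35326/45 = -785.02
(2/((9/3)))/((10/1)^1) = 1/15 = 0.07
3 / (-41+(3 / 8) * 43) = -24 / 199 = -0.12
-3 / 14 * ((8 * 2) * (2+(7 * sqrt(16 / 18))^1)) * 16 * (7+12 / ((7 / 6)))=-30976 * sqrt(2) / 7 -92928 / 49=-8154.59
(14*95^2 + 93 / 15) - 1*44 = 631561 / 5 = 126312.20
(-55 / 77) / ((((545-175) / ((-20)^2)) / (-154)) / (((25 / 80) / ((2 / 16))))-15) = 11000 / 231037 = 0.05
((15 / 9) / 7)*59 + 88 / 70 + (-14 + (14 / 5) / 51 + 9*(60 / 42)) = 8459 / 595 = 14.22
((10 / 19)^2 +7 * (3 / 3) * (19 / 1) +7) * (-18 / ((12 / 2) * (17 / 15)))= -2278800 / 6137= -371.32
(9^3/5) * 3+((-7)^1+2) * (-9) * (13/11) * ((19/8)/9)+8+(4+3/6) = 204131/440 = 463.93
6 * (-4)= -24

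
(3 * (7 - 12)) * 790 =-11850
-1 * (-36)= 36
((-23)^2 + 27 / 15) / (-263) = -2.02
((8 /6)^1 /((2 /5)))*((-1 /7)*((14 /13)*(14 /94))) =-0.08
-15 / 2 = -7.50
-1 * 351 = -351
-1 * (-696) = 696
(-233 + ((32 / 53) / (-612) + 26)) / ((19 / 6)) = -3357142 / 51357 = -65.37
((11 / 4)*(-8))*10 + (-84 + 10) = -294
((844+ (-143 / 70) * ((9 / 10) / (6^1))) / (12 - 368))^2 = 1395164931241 / 248402560000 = 5.62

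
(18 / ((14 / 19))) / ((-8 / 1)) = -3.05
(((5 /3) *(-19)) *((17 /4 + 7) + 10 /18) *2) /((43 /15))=-201875 /774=-260.82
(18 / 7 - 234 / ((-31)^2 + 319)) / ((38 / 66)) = 353133 / 85120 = 4.15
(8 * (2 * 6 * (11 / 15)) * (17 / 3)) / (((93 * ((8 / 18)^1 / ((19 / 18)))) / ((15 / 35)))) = 14212 / 3255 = 4.37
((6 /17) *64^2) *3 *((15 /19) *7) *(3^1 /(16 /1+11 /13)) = 100638720 /23579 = 4268.15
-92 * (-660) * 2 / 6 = 20240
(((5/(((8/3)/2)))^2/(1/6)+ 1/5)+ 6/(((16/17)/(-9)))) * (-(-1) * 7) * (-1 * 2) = -1904/5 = -380.80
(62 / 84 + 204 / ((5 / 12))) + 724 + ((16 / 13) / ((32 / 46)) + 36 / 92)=76383949 / 62790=1216.50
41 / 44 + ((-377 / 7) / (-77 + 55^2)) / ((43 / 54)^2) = 34455089 / 38155964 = 0.90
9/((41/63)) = 567/41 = 13.83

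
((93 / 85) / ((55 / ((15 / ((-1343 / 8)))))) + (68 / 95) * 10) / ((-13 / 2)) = -26266688 / 23858395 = -1.10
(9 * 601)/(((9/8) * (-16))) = -601/2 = -300.50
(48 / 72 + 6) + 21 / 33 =241 / 33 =7.30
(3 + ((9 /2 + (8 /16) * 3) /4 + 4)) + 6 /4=10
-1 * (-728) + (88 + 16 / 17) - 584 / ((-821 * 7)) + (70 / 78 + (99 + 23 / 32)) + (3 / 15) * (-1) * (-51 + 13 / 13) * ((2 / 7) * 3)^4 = 923.06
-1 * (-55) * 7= 385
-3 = -3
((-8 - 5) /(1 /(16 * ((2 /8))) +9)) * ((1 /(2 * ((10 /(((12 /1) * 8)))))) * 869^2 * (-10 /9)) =628293952 /111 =5660305.87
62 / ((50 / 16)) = 496 / 25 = 19.84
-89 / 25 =-3.56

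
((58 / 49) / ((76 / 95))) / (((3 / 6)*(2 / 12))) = 870 / 49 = 17.76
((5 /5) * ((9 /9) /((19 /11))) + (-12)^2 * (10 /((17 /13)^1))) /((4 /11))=3914537 /1292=3029.83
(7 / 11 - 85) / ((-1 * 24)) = 116 / 33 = 3.52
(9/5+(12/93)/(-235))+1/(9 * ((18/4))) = 1076399/590085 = 1.82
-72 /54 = -4 /3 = -1.33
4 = 4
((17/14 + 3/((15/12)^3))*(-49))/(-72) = 33691/18000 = 1.87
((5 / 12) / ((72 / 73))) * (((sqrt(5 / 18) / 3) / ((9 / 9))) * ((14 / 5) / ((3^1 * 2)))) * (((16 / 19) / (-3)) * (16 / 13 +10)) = -37303 * sqrt(10) / 1080378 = -0.11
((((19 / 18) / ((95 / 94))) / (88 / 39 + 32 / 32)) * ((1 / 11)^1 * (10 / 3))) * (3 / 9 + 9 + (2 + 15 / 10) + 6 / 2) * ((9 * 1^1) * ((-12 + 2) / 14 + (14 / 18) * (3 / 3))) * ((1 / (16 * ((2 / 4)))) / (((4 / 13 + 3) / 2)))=754585 / 11353419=0.07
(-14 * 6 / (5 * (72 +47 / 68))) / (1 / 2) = -0.46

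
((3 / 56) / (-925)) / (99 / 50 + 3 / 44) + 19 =7391331 / 389018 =19.00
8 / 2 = 4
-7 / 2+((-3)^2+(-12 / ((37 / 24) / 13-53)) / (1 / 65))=668209 / 32998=20.25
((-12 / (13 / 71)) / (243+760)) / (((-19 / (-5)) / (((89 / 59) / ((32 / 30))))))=-1421775 / 58466876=-0.02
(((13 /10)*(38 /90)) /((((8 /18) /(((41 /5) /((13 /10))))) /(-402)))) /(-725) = 156579 /36250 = 4.32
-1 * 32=-32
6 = 6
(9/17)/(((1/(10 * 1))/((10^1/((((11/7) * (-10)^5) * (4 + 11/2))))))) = -63/1776500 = -0.00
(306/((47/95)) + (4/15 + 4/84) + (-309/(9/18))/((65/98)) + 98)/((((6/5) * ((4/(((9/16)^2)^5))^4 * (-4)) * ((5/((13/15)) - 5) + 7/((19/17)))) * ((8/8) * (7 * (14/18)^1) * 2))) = 4302658117852285304550705557071888335595533615/18625525775623851160624289445176546599139511031341082738688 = 0.00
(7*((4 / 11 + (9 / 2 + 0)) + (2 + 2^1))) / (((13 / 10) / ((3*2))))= 3150 / 11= 286.36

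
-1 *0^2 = 0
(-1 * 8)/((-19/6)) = 2.53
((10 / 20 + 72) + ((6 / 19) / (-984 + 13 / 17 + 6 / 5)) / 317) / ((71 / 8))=291599565740 / 35695809409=8.17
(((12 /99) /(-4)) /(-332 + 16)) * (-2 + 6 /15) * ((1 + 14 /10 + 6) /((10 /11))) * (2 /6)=-14 /29625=-0.00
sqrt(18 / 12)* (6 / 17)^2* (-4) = -72* sqrt(6) / 289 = -0.61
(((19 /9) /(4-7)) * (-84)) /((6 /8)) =2128 /27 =78.81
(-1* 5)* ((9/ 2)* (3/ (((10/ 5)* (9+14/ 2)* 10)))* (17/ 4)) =-459/ 512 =-0.90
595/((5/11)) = 1309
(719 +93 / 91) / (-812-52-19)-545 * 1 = -43857907 / 80353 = -545.82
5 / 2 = 2.50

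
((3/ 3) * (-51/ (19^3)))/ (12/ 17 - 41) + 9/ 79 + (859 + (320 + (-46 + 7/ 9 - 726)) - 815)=-1359974398973/ 3340573065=-407.11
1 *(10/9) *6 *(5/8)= 25/6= 4.17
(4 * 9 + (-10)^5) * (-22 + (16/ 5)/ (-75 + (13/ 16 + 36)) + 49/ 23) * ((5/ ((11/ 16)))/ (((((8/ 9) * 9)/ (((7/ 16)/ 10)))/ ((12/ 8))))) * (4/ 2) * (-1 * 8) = -1471594185306/ 772915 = -1903953.46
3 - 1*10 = -7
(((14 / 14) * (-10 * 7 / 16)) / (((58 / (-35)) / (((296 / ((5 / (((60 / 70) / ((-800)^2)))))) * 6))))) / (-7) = -333 / 1856000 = -0.00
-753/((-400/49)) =36897/400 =92.24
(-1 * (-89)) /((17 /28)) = 2492 /17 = 146.59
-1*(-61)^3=226981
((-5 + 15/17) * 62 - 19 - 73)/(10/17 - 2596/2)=246/919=0.27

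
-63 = -63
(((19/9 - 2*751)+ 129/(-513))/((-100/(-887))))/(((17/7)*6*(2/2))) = -132729793/145350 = -913.17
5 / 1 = 5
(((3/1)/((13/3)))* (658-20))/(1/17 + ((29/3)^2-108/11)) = 4831893/915473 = 5.28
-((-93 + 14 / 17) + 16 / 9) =13831 / 153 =90.40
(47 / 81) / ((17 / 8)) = 376 / 1377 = 0.27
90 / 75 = 6 / 5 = 1.20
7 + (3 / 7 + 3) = 73 / 7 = 10.43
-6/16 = -3/8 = -0.38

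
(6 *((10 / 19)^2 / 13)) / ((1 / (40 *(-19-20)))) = -72000 / 361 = -199.45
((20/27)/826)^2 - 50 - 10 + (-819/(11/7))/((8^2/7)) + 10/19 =-193730317723609/1663236058176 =-116.48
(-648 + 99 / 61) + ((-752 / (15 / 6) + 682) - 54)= -97349 / 305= -319.18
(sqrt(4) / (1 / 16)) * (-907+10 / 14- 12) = -205696 / 7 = -29385.14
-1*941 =-941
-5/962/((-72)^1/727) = 3635/69264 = 0.05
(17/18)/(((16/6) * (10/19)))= 323/480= 0.67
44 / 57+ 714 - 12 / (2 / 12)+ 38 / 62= 1136861 / 1767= 643.38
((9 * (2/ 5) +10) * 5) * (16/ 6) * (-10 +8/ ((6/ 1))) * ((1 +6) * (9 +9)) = -198016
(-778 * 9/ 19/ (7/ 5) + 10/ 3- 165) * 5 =-847675/ 399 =-2124.50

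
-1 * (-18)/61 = 18/61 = 0.30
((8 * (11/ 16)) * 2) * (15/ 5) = 33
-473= -473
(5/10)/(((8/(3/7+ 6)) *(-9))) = -5/112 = -0.04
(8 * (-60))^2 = 230400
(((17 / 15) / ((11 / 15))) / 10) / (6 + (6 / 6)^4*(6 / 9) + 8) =51 / 4840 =0.01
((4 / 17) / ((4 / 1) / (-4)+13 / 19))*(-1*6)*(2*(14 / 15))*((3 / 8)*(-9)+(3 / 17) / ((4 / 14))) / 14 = -475 / 289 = -1.64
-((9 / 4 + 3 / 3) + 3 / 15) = -69 / 20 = -3.45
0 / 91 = 0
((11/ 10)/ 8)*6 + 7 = 313/ 40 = 7.82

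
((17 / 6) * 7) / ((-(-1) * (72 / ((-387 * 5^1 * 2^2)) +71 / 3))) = 25585 / 30518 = 0.84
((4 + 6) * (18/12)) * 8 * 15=1800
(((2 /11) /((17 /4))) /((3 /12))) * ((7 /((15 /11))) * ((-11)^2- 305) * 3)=-41216 /85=-484.89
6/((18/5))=5/3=1.67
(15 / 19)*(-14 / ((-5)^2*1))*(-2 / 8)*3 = 63 / 190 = 0.33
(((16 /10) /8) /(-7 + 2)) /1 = -1 /25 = -0.04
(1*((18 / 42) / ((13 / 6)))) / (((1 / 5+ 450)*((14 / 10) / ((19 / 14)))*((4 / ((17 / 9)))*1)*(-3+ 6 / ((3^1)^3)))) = -0.00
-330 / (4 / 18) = -1485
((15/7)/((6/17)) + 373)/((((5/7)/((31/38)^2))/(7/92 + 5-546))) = -50760568731/265696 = -191047.55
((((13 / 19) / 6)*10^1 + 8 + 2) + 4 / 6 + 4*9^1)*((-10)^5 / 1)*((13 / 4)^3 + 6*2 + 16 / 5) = -8997609375 / 38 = -236779194.08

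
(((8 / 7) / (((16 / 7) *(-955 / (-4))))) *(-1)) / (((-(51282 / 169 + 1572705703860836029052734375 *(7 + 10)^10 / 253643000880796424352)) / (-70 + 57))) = -6594718022900707033152 / 3027889676406480964504273431887749893392605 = -0.00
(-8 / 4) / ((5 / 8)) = -16 / 5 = -3.20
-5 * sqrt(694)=-131.72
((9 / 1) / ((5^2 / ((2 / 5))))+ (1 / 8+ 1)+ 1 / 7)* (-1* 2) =-9883 / 3500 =-2.82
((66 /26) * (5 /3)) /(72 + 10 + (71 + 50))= 55 /2639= 0.02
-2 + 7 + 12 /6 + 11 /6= 8.83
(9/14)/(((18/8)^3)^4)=8388608/219667417263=0.00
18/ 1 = 18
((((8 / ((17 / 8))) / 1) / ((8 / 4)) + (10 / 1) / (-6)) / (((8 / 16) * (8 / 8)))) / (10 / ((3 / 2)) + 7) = 22 / 697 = 0.03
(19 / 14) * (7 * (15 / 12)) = 95 / 8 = 11.88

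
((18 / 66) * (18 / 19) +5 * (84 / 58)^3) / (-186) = -13123161 / 158016331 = -0.08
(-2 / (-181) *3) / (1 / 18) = 0.60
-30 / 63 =-10 / 21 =-0.48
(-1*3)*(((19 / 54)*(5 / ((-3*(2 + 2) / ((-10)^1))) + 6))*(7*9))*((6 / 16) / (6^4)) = -8113 / 41472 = -0.20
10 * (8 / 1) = 80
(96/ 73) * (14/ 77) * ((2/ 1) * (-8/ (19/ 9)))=-27648/ 15257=-1.81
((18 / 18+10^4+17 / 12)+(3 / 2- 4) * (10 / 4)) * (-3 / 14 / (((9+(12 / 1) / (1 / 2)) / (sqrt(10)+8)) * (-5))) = 59977 * sqrt(10) / 4620+119954 / 1155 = 144.91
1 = 1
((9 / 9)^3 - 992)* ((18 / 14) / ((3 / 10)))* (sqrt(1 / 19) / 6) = -4955* sqrt(19) / 133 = -162.39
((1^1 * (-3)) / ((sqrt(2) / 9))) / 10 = -27 * sqrt(2) / 20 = -1.91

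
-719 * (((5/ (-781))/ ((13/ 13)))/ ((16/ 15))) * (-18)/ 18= -4.32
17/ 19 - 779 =-14784/ 19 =-778.11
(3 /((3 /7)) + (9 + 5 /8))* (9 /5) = 1197 /40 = 29.92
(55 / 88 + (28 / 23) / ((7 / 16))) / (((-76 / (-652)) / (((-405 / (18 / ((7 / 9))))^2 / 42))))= 313775 / 1472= 213.16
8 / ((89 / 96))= 768 / 89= 8.63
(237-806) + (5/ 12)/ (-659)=-4499657/ 7908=-569.00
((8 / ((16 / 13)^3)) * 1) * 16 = 2197 / 32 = 68.66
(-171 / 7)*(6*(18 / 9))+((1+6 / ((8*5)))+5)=-40179 / 140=-286.99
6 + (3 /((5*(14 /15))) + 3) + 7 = 233 /14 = 16.64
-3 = -3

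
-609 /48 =-203 /16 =-12.69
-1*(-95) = 95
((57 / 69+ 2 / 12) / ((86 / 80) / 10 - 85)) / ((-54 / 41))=561700 / 63261891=0.01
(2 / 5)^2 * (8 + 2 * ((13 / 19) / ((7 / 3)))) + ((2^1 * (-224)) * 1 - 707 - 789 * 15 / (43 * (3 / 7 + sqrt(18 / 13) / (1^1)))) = -2565243242 / 2430575 - 38661 * sqrt(26) / 731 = -1325.08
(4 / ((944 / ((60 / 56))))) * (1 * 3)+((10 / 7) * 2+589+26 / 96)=1676945 / 2832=592.14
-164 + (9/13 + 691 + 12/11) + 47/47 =75759/143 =529.78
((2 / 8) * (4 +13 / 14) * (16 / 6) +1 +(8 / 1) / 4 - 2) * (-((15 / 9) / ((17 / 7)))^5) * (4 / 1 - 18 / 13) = -150062500 / 87947613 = -1.71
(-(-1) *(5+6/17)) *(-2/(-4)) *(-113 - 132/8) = -23569/68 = -346.60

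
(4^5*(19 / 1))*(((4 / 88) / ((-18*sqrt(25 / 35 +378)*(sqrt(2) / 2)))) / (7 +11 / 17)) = -41344*sqrt(37114) / 17059185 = -0.47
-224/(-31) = 224/31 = 7.23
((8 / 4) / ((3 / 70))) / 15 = 28 / 9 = 3.11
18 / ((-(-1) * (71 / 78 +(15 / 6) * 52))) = 1404 / 10211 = 0.14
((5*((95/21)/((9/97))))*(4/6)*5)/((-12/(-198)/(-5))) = -12670625/189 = -67040.34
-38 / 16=-19 / 8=-2.38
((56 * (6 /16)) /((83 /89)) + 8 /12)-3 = 5026 /249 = 20.18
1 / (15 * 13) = 1 / 195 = 0.01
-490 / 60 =-8.17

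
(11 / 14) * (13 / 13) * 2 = 11 / 7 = 1.57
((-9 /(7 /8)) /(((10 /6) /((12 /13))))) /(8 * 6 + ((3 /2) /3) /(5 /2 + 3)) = -28512 /240695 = -0.12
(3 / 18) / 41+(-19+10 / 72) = -27833 / 1476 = -18.86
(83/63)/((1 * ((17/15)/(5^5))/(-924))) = -3356617.65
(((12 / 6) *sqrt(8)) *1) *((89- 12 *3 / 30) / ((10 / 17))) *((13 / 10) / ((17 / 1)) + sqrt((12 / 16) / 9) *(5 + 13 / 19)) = 5707 *sqrt(2) / 125 + 268668 *sqrt(6) / 475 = 1450.04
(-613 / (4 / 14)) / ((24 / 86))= -184513 / 24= -7688.04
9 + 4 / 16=37 / 4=9.25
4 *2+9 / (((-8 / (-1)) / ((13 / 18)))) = 141 / 16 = 8.81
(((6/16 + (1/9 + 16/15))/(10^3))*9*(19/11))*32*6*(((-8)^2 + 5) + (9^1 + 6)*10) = 6977997/6875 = 1014.98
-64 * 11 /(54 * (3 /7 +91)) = -77 /540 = -0.14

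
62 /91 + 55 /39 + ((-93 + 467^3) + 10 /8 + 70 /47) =5227219798223 /51324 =101847474.83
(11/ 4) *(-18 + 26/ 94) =-9163/ 188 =-48.74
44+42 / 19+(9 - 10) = 859 / 19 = 45.21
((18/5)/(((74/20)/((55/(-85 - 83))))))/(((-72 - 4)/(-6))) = -495/19684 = -0.03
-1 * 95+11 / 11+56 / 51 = -4738 / 51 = -92.90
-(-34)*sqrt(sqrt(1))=34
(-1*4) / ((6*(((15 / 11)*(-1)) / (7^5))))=8216.76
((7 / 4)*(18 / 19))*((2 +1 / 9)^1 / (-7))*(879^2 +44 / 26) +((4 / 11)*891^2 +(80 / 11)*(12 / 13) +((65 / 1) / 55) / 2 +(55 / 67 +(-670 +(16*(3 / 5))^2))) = -23523046301 / 239525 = -98207.06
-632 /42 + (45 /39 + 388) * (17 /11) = 1760875 /3003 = 586.37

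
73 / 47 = 1.55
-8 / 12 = -2 / 3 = -0.67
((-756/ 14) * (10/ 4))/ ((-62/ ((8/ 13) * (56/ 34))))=15120/ 6851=2.21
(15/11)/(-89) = -15/979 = -0.02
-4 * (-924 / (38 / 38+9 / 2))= 672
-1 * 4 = -4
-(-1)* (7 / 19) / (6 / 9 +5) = 21 / 323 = 0.07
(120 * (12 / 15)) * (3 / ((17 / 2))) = 576 / 17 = 33.88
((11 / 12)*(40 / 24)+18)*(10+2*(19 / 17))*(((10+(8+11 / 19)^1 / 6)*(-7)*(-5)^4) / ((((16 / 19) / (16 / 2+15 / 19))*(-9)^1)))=457914104375 / 33048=13856030.75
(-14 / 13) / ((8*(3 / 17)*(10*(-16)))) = 119 / 24960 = 0.00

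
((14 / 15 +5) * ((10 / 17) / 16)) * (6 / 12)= 89 / 816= 0.11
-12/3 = -4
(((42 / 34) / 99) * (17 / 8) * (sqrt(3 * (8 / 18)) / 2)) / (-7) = -sqrt(3) / 792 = -0.00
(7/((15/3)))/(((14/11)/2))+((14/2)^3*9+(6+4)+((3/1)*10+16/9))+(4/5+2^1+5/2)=56453/18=3136.28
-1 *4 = -4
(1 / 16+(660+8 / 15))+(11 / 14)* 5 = 1116401 / 1680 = 664.52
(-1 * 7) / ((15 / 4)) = -28 / 15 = -1.87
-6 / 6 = -1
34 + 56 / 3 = 158 / 3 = 52.67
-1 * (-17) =17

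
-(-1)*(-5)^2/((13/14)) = 350/13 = 26.92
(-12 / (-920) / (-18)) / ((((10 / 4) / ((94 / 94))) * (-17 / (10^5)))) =2000 / 1173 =1.71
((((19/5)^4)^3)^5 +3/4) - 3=61237266573640255360524720000000000.00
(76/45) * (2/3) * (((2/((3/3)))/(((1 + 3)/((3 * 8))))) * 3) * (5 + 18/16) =3724/15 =248.27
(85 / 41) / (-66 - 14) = -17 / 656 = -0.03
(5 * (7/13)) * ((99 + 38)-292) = -5425/13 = -417.31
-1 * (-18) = 18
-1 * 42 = -42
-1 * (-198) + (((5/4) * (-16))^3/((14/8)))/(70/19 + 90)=92954/623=149.20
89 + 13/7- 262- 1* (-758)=4108/7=586.86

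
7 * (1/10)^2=7/100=0.07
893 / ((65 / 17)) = 15181 / 65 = 233.55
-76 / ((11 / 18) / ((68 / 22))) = -46512 / 121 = -384.40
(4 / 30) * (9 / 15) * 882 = 70.56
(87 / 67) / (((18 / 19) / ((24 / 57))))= 116 / 201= 0.58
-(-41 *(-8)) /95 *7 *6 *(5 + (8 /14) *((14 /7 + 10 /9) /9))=-753.70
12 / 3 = 4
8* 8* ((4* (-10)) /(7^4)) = -2560 /2401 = -1.07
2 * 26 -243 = -191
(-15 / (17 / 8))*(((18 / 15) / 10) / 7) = -0.12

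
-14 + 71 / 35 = -419 / 35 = -11.97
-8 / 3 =-2.67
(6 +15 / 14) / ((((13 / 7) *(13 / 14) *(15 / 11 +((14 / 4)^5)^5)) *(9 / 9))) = 255785435136 / 2493046563955395811085333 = 0.00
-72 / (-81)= 8 / 9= 0.89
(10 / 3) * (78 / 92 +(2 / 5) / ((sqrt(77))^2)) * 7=15107 / 759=19.90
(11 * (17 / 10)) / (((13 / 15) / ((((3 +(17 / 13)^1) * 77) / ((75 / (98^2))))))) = 3872063888 / 4225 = 916464.83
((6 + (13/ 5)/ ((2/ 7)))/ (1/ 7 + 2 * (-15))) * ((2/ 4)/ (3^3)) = -1057/ 112860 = -0.01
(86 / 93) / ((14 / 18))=258 / 217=1.19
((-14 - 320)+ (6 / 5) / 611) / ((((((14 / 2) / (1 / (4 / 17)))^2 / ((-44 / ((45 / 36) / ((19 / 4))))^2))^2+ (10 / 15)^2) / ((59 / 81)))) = -9593740547019770877956 / 17526474063796699755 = -547.39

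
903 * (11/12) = 3311/4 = 827.75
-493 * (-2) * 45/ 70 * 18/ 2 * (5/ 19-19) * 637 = -1293669468/ 19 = -68087866.74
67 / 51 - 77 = -3860 / 51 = -75.69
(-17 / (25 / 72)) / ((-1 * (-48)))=-51 / 50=-1.02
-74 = -74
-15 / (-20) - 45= -177 / 4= -44.25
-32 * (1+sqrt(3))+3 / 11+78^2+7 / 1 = 66652 / 11- 32 * sqrt(3) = 6003.85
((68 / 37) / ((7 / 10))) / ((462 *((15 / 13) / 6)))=1768 / 59829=0.03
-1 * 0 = 0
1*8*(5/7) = 40/7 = 5.71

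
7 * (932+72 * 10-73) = 11053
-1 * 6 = -6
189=189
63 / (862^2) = 63 / 743044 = 0.00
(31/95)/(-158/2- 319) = -31/37810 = -0.00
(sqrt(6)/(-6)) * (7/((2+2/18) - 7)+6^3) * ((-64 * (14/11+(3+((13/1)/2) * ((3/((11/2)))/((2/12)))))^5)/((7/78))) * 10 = 34404316329532949280 * sqrt(6)/12400927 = 6795703253205.08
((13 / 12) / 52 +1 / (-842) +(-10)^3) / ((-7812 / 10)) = 101038015 / 78932448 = 1.28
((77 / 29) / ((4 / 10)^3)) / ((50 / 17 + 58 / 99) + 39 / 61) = 988131375 / 99234056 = 9.96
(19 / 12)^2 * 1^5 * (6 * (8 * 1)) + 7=382 / 3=127.33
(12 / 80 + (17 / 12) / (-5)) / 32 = -1 / 240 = -0.00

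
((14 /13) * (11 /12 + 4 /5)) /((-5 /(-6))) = 721 /325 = 2.22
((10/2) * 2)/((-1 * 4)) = -5/2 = -2.50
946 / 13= 72.77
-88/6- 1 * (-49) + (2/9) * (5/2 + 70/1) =454/9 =50.44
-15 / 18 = -5 / 6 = -0.83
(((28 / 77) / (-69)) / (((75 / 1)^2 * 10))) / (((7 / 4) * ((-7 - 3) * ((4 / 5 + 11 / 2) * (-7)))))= -8 / 65897803125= -0.00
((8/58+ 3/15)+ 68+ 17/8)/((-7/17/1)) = -1389529/8120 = -171.12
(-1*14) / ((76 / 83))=-581 / 38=-15.29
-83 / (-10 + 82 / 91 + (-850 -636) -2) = 7553 / 136236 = 0.06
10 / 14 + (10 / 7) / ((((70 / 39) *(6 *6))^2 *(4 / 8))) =0.71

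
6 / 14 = 3 / 7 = 0.43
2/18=1/9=0.11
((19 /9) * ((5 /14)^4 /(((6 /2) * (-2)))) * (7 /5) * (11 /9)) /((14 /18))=-26125 /2074464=-0.01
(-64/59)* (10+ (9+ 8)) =-1728/59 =-29.29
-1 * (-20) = 20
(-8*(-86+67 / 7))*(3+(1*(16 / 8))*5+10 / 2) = 77040 / 7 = 11005.71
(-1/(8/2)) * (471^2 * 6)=-332761.50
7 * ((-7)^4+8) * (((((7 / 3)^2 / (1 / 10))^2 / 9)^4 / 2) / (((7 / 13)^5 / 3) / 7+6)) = 138716774776342390133506000000 / 8392142628056043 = 16529363349068.19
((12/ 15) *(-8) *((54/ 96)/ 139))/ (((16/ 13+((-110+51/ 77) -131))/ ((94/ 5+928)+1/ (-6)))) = 28427399/ 277242450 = 0.10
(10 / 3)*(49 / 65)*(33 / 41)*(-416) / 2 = -420.68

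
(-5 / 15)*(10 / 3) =-10 / 9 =-1.11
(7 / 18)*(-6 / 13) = -7 / 39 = -0.18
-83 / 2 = -41.50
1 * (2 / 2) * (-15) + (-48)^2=2289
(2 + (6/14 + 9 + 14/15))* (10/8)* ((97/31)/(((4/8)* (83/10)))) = 629530/54033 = 11.65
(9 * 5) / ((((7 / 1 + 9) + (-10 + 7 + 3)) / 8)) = 45 / 2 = 22.50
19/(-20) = -19/20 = -0.95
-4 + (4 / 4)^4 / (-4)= -17 / 4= -4.25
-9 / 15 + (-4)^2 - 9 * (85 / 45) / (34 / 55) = -121 / 10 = -12.10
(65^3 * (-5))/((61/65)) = -1463165.98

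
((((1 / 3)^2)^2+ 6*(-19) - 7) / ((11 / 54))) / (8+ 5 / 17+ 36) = -333200 / 24849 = -13.41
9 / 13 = 0.69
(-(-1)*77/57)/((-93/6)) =-154/1767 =-0.09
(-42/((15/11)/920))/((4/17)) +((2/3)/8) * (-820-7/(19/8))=-2289435/19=-120496.58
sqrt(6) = 2.45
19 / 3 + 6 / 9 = 7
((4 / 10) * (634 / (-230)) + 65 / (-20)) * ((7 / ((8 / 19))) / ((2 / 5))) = -1331463 / 7360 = -180.91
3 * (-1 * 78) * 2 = -468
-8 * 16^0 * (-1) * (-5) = -40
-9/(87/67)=-201/29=-6.93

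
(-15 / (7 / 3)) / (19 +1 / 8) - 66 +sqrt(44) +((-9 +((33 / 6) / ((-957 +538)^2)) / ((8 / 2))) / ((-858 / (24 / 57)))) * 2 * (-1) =-869061548921 / 13099132893 +2 * sqrt(11) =-59.71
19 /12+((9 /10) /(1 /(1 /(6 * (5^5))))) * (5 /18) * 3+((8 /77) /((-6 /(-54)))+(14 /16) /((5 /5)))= 9798553 /2887500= 3.39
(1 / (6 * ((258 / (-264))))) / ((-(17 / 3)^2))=66 / 12427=0.01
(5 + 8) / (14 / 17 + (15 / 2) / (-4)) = -136 / 11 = -12.36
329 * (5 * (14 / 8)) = 11515 / 4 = 2878.75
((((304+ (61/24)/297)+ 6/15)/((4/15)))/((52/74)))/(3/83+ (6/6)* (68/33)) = 33317650591/43003584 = 774.76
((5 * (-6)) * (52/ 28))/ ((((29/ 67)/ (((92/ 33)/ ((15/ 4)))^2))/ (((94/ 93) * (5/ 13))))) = -1705800704/ 61677693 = -27.66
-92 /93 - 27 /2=-2695 /186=-14.49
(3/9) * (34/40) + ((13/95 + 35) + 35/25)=8395/228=36.82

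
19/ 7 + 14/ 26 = 296/ 91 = 3.25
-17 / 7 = -2.43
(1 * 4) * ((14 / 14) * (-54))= -216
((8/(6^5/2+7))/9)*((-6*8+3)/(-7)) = 8/5453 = 0.00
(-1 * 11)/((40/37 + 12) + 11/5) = -185/257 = -0.72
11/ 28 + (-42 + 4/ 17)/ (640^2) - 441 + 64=-1835674097/ 4874240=-376.61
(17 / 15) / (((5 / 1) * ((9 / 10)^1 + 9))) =34 / 1485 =0.02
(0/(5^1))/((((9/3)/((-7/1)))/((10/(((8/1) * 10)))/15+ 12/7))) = 0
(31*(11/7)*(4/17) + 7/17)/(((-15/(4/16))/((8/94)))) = -471/27965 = -0.02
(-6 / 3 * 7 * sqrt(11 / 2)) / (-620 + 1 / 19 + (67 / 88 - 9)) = 11704 * sqrt(22) / 1050327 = 0.05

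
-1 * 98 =-98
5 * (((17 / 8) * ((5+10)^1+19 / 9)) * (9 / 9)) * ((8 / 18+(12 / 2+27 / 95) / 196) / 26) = 14932511 / 4481568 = 3.33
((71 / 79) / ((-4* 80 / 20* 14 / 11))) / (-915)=781 / 16191840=0.00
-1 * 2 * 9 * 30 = -540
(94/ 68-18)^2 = 319225/ 1156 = 276.15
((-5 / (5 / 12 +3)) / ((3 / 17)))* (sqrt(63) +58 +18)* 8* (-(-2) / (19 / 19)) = -413440 / 41 -16320* sqrt(7) / 41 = -11137.04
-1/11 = -0.09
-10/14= -5/7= -0.71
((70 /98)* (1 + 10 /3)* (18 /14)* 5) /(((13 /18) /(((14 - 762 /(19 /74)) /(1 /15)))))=-1136470500 /931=-1220698.71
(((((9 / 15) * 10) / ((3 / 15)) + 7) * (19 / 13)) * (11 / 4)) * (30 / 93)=38665 / 806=47.97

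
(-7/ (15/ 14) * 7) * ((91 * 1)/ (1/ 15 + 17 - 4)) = -637/ 2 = -318.50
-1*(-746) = 746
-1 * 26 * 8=-208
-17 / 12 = -1.42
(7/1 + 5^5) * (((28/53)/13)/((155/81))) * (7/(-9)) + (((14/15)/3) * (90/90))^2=-2233377076/43251975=-51.64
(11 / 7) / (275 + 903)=11 / 8246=0.00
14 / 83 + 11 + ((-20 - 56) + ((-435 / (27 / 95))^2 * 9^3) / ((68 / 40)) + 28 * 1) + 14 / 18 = 12756934060906 / 12699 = 1004562096.30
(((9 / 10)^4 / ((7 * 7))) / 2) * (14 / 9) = 729 / 70000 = 0.01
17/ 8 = 2.12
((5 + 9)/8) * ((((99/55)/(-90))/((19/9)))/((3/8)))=-21/475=-0.04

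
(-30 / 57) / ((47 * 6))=-5 / 2679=-0.00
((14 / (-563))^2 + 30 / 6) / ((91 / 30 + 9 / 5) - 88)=-9510246 / 158167531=-0.06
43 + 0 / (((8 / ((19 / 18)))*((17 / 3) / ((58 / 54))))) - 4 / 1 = 39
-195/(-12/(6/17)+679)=-13/43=-0.30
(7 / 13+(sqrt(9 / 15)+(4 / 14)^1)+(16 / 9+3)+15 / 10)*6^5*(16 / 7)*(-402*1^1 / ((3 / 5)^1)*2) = -107745776640 / 637 - 33343488*sqrt(15) / 7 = -187594042.46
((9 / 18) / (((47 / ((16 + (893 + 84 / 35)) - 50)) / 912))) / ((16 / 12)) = 1472994 / 235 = 6268.06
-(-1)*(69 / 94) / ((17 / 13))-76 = -120551 / 1598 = -75.44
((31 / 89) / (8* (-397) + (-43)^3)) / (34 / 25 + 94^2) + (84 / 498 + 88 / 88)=1.17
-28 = -28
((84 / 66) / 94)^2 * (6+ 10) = 784 / 267289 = 0.00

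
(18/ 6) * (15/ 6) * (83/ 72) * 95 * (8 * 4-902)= -5716625/ 8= -714578.12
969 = 969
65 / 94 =0.69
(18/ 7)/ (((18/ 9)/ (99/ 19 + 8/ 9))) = 149/ 19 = 7.84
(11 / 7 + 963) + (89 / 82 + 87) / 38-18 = 20697177 / 21812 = 948.89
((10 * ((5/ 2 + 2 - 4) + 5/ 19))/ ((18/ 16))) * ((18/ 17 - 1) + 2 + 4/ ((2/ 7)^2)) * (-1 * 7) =-2424.55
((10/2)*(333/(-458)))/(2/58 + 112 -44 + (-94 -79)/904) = -4364964/81458735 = -0.05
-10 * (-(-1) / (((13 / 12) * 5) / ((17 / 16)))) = -51 / 26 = -1.96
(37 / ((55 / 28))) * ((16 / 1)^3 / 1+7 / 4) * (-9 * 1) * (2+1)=-114622263 / 55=-2084041.15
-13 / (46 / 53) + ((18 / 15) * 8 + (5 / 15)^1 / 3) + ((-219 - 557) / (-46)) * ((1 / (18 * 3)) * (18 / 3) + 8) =90779 / 690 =131.56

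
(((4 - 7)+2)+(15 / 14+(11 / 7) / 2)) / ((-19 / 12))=-72 / 133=-0.54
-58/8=-29/4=-7.25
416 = 416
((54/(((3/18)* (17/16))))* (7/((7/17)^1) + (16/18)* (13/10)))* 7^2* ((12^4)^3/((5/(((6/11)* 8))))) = 9868628715126657122304/4675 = 2110936623556504197.28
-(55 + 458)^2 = -263169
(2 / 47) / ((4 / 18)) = 9 / 47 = 0.19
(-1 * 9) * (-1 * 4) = 36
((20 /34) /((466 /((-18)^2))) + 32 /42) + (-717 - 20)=-61207001 /83181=-735.83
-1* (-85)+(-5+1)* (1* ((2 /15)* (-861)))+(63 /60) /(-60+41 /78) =25244619 /46390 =544.18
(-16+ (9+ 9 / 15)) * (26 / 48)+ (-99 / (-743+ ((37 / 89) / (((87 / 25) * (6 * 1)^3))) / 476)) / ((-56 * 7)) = -215329107541256 / 62108075931195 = -3.47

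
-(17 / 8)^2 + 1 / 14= -1991 / 448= -4.44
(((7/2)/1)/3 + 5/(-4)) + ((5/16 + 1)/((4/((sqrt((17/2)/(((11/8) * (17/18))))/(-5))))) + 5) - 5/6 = 49/12 - 63 * sqrt(22)/1760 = 3.92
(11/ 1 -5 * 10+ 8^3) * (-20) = -9460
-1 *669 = -669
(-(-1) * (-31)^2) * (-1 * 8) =-7688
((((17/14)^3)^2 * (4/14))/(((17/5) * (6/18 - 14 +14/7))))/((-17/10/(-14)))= -1252815/6588344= -0.19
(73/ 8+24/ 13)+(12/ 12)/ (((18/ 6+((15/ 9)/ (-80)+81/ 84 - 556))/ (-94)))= 214929967/ 19291064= 11.14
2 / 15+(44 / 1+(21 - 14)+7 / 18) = 4637 / 90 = 51.52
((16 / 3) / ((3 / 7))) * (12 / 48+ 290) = 3612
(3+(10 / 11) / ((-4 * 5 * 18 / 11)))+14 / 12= 149 / 36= 4.14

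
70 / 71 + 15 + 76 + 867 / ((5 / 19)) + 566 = 1403168 / 355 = 3952.59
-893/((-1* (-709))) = -893/709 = -1.26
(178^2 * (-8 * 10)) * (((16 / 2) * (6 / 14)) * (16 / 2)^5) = -1993384919040 / 7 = -284769274148.57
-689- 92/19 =-13183/19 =-693.84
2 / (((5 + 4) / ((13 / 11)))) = 26 / 99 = 0.26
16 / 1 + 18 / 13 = 226 / 13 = 17.38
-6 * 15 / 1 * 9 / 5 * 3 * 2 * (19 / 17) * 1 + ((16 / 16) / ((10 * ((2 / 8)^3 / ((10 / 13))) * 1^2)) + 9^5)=12810833 / 221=57967.57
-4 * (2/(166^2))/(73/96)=-192/502897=-0.00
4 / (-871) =-4 / 871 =-0.00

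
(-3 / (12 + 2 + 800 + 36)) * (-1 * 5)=3 / 170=0.02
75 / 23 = 3.26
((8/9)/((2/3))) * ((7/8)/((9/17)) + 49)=3647/54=67.54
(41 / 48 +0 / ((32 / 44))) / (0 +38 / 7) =0.16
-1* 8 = -8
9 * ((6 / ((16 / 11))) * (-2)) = -297 / 4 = -74.25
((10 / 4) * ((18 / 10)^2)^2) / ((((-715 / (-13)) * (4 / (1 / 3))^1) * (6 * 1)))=729 / 110000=0.01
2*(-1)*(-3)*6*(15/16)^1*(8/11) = 270/11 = 24.55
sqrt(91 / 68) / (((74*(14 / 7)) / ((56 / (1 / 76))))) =532*sqrt(1547) / 629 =33.27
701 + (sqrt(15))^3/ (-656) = 701 - 15* sqrt(15)/ 656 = 700.91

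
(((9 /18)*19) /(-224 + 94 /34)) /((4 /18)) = -2907 /15044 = -0.19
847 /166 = 5.10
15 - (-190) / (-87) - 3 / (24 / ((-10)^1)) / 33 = 49205 / 3828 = 12.85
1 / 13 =0.08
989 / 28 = 35.32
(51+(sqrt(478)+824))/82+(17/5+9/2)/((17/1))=sqrt(478)/82+38807/3485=11.40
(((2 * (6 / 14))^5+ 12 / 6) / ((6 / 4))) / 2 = 41390 / 50421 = 0.82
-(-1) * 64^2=4096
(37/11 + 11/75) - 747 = -613379/825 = -743.49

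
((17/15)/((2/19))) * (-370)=-11951/3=-3983.67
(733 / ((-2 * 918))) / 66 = -733 / 121176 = -0.01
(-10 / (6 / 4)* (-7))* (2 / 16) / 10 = 7 / 12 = 0.58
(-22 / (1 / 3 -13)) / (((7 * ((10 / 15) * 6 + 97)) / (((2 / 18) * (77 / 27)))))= 121 / 155439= 0.00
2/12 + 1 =7/6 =1.17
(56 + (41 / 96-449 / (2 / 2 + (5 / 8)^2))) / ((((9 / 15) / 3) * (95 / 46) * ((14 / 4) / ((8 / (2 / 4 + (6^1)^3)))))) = -104720978 / 15376263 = -6.81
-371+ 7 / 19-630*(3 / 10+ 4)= -58513 / 19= -3079.63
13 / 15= 0.87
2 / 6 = 1 / 3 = 0.33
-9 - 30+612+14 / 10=2872 / 5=574.40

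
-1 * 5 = -5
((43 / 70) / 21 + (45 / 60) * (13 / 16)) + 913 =42977561 / 47040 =913.64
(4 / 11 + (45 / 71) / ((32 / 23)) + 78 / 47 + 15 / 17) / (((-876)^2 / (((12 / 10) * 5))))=67116679 / 2553905088768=0.00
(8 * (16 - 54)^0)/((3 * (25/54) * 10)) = 72/125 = 0.58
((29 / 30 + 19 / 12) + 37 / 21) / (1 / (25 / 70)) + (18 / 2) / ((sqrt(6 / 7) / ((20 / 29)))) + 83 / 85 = 251543 / 99960 + 30 * sqrt(42) / 29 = 9.22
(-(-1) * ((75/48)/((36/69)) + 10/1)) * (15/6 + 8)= 17465/128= 136.45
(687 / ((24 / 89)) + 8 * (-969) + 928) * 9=-38487.38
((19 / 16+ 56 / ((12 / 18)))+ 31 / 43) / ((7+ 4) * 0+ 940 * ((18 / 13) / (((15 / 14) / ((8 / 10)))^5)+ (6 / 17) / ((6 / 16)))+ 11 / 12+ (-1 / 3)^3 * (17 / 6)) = 2066481650390625 / 28566508480476788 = 0.07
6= 6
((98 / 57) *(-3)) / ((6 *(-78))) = 49 / 4446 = 0.01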